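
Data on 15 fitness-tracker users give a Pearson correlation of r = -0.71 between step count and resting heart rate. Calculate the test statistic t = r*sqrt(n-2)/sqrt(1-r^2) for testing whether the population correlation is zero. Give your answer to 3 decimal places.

-3.635

1 − r² = 1 − 0.5041 = 0.4959;  √(1−r²) = 0.704202
√(n−2) = √13 = 3.605551
t = r·√(n−2)/√(1−r²) = -0.71 · 3.605551 / 0.704202 = -3.635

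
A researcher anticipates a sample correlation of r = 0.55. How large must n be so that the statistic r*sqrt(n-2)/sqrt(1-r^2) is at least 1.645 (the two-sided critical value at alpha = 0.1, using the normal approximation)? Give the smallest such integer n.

Need r·√(n−2)/√(1−r²) ≥ 1.645
√(n−2) ≥ 1.645·√(1−0.3025) / 0.55 = 1.645·0.835165 / 0.55 = 2.4979
n−2 ≥ 6.2395  ⇒  n ≥ 8.2395
Smallest integer n = 9

9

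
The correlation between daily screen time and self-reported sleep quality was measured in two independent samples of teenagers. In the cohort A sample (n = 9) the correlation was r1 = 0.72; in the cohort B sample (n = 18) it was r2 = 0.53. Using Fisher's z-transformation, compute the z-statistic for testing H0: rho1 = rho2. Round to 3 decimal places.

z1 = atanh(0.72) = 0.907645,  z2 = atanh(0.53) = 0.590145
SE = √(1/(n1−3) + 1/(n2−3)) = √(1/6 + 1/15) = √(0.1666667 + 0.0666667) = √0.2333334 = 0.483046
z = (z1 − z2)/SE = (0.907645 − 0.590145) / 0.483046 = 0.317500 / 0.483046 = 0.657

0.657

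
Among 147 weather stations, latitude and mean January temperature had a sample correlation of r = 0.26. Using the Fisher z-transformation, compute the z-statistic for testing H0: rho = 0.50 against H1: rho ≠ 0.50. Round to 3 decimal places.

z_r = atanh(0.26) = 0.266108,  z_0 = atanh(0.50) = 0.549306
SE = 1/√(n−3) = 1/√144 = 0.083333
z = (z_r − z_0)/SE = (0.266108 − 0.549306) / 0.083333 = -0.283198 / 0.083333 = -3.398

-3.398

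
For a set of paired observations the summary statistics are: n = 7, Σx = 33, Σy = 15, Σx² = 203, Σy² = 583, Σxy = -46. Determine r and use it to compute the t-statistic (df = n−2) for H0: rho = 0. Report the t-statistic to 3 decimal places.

-2.334

S_xy = nΣxy − ΣxΣy = 7·(-46) − 33·15 = -322 − 495 = -817
S_xx = nΣx² − (Σx)² = 7·203 − 33² = 1421 − 1089 = 332
S_yy = nΣy² − (Σy)² = 7·583 − 15² = 4081 − 225 = 3856
r = S_xy / √(S_xx·S_yy) = -817 / √(332·3856) = -817 / √1280192 = -817 / 1131.4557 = -0.7221
t = r·√(n−2)/√(1−r²) = -0.7221·√5 / √(1−0.521428) = -1.614665 / 0.691789 = -2.334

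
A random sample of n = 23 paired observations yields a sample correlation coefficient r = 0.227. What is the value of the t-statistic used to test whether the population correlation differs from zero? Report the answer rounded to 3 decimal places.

t = r·√(n−2) / √(1−r²) with r = 0.227, n = 23
  = 0.227·√21 / √(1 − 0.051529)
  = 0.227·4.582576 / 0.973895
  = 1.040245 / 0.973895 = 1.068

1.068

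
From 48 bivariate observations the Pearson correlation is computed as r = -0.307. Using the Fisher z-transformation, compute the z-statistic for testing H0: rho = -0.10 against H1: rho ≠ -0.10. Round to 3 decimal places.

Fisher z: atanh(-0.307) = -0.317230, atanh(-0.10) = -0.100335
z = (z_r − z_0)·√(n−3) = (-0.317230 − (-0.100335))·√45 = -0.216895 · 6.708204 = -1.455

-1.455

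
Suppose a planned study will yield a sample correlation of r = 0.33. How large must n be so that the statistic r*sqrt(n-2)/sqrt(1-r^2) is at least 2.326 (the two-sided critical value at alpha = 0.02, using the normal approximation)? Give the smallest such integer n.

Need r·√(n−2)/√(1−r²) ≥ 2.326
√(n−2) ≥ 2.326·√(1−0.1089) / 0.33 = 2.326·0.943981 / 0.33 = 6.6536
n−2 ≥ 44.2704  ⇒  n ≥ 46.2704
Smallest integer n = 47

47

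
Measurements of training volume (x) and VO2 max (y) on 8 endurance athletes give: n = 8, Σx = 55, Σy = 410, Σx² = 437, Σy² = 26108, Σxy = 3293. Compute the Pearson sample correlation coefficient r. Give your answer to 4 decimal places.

0.8659

Numerator: nΣxy − (Σx)(Σy) = 8·3293 − (55)(410) = 3794
Denominator: √[(nΣx²−(Σx)²)(nΣy²−(Σy)²)]
  nΣx²−(Σx)² = 8·437 − 3025 = 471;  nΣy²−(Σy)² = 8·26108 − 168100 = 40764
  √(471·40764) = √19199844 = 4381.7627
r = 3794 / 4381.7627 = 0.8659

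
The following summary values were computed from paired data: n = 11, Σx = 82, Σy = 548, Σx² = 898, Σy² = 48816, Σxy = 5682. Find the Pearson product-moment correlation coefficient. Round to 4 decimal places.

S_xy = nΣxy − ΣxΣy = 11·5682 − 82·548 = 62502 − 44936 = 17566
S_xx = nΣx² − (Σx)² = 11·898 − 82² = 9878 − 6724 = 3154
S_yy = nΣy² − (Σy)² = 11·48816 − 548² = 536976 − 300304 = 236672
r = S_xy / √(S_xx·S_yy) = 17566 / √(3154·236672) = 17566 / √746463488 = 17566 / 27321.4840 = 0.6429

0.6429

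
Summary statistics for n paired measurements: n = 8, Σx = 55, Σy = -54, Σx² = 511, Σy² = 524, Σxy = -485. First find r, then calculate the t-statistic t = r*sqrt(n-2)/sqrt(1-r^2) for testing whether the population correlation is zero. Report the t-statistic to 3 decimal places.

-3.067

S_xy = nΣxy − ΣxΣy = 8·(-485) − 55·(-54) = -3880 − (-2970) = -910
S_xx = nΣx² − (Σx)² = 8·511 − 55² = 4088 − 3025 = 1063
S_yy = nΣy² − (Σy)² = 8·524 − (-54)² = 4192 − 2916 = 1276
r = S_xy / √(S_xx·S_yy) = -910 / √(1063·1276) = -910 / √1356388 = -910 / 1164.6407 = -0.7814
t = r·√(n−2)/√(1−r²) = -0.7814·√6 / √(1−0.610586) = -1.914031 / 0.624030 = -3.067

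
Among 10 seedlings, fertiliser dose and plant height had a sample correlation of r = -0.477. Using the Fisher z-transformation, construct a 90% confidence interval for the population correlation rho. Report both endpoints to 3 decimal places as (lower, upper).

z_r = atanh(-0.477) = -0.519093;  SE = 1/√(n−3) = 1/√7 = 0.377964
z-limits: -0.519093 ± 1.645·0.377964 = -0.519093 ± 0.621751 = [-1.140844, 0.102658]
ρ-limits: (tanh -1.140844, tanh 0.102658) = (-0.815, 0.102)

(-0.815, 0.102)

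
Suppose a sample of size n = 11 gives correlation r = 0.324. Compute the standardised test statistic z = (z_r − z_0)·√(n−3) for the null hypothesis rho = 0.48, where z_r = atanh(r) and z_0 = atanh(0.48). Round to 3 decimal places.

Fisher z: atanh(0.324) = 0.336110, atanh(0.48) = 0.522984
z = (z_r − z_0)·√(n−3) = (0.336110 − 0.522984)·√8 = -0.186874 · 2.828427 = -0.529

-0.529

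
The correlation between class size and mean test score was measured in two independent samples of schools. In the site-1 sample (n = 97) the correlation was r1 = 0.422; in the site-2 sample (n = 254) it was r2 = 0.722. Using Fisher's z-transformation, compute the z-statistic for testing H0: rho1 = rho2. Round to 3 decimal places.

-3.818

Fisher z-transforms: z1 = atanh(0.422) = 0.450123, z2 = atanh(0.722) = 0.911810; difference d = -0.461687
Var(d) = 1/94 + 1/251 = 0.0106383 + 0.0039841 = 0.0146224
z = d/√Var(d) = -0.461687 / √0.0146224 = -0.461687 / 0.120923 = -3.818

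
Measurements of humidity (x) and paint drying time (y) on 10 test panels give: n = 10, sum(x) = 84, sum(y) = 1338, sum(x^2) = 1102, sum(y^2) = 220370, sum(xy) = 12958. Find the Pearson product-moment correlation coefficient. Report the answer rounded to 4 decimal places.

S_xy = nΣxy − ΣxΣy = 10·12958 − 84·1338 = 129580 − 112392 = 17188
S_xx = nΣx² − (Σx)² = 10·1102 − 84² = 11020 − 7056 = 3964
S_yy = nΣy² − (Σy)² = 10·220370 − 1338² = 2203700 − 1790244 = 413456
r = S_xy / √(S_xx·S_yy) = 17188 / √(3964·413456) = 17188 / √1638939584 = 17188 / 40483.8188 = 0.4246

0.4246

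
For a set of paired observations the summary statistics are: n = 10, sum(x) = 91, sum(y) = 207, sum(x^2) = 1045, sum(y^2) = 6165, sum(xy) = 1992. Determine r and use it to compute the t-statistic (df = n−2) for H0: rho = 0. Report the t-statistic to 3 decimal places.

0.487

S_xy = nΣxy − ΣxΣy = 10·1992 − 91·207 = 19920 − 18837 = 1083
S_xx = nΣx² − (Σx)² = 10·1045 − 91² = 10450 − 8281 = 2169
S_yy = nΣy² − (Σy)² = 10·6165 − 207² = 61650 − 42849 = 18801
r = S_xy / √(S_xx·S_yy) = 1083 / √(2169·18801) = 1083 / √40779369 = 1083 / 6385.8726 = 0.1696
t = r·√(n−2)/√(1−r²) = 0.1696·√8 / √(1−0.028764) = 0.479701 / 0.985513 = 0.487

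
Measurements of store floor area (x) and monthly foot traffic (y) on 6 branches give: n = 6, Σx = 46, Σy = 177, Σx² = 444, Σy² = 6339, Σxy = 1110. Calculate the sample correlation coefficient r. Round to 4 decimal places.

-0.7731

Numerator: nΣxy − (Σx)(Σy) = 6·1110 − (46)(177) = -1482
Denominator: √[(nΣx²−(Σx)²)(nΣy²−(Σy)²)]
  nΣx²−(Σx)² = 6·444 − 2116 = 548;  nΣy²−(Σy)² = 6·6339 − 31329 = 6705
  √(548·6705) = √3674340 = 1916.8568
r = -1482 / 1916.8568 = -0.7731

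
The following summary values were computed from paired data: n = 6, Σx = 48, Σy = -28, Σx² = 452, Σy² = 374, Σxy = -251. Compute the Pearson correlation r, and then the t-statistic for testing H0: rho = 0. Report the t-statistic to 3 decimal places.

-0.429

S_xy = nΣxy − ΣxΣy = 6·(-251) − 48·(-28) = -1506 − (-1344) = -162
S_xx = nΣx² − (Σx)² = 6·452 − 48² = 2712 − 2304 = 408
S_yy = nΣy² − (Σy)² = 6·374 − (-28)² = 2244 − 784 = 1460
r = S_xy / √(S_xx·S_yy) = -162 / √(408·1460) = -162 / √595680 = -162 / 771.8031 = -0.2099
t = r·√(n−2)/√(1−r²) = -0.2099·√4 / √(1−0.044058) = -0.419800 / 0.977723 = -0.429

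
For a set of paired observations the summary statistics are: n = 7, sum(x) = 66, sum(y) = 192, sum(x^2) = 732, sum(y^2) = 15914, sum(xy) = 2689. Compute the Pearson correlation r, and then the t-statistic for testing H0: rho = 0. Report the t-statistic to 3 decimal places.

3.122

Numerator: nΣxy − (Σx)(Σy) = 7·2689 − (66)(192) = 6151
Denominator: √[(nΣx²−(Σx)²)(nΣy²−(Σy)²)]
  nΣx²−(Σx)² = 7·732 − 4356 = 768;  nΣy²−(Σy)² = 7·15914 − 36864 = 74534
  √(768·74534) = √57242112 = 7565.8517
r = 6151 / 7565.8517 = 0.8130
t = r·√(n−2)/√(1−r²) = 0.8130·√5 / √(1−0.660969) = 1.817923 / 0.582264 = 3.122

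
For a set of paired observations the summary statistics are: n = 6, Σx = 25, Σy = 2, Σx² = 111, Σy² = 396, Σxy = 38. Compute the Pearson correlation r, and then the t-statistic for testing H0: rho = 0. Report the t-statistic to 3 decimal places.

Numerator: nΣxy − (Σx)(Σy) = 6·38 − (25)(2) = 178
Denominator: √[(nΣx²−(Σx)²)(nΣy²−(Σy)²)]
  nΣx²−(Σx)² = 6·111 − 625 = 41;  nΣy²−(Σy)² = 6·396 − 4 = 2372
  √(41·2372) = √97252 = 311.8525
r = 178 / 311.8525 = 0.5708
t = r·√(n−2)/√(1−r²) = 0.5708·√4 / √(1−0.325813) = 1.141600 / 0.821089 = 1.390

1.390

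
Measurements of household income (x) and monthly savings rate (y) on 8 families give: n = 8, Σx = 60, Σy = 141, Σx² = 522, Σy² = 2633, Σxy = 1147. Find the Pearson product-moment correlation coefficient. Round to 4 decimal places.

0.8674

Numerator: nΣxy − (Σx)(Σy) = 8·1147 − (60)(141) = 716
Denominator: √[(nΣx²−(Σx)²)(nΣy²−(Σy)²)]
  nΣx²−(Σx)² = 8·522 − 3600 = 576;  nΣy²−(Σy)² = 8·2633 − 19881 = 1183
  √(576·1183) = √681408 = 825.4744
r = 716 / 825.4744 = 0.8674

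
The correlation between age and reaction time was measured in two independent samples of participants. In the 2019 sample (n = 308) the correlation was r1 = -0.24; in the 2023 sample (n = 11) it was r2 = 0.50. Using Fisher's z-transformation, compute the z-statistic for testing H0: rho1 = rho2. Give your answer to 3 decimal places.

z1 = atanh(-0.24) = -0.244774,  z2 = atanh(0.50) = 0.549306
SE = √(1/(n1−3) + 1/(n2−3)) = √(1/305 + 1/8) = √(0.0032787 + 0.1250000) = √0.1282787 = 0.358160
z = (z1 − z2)/SE = (-0.244774 − 0.549306) / 0.358160 = -0.794080 / 0.358160 = -2.217

-2.217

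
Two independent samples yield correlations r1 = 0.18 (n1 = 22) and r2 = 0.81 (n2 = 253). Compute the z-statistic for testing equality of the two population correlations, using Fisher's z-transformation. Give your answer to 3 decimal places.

-3.971

z1 = atanh(0.18) = 0.181983,  z2 = atanh(0.81) = 1.127029
SE = √(1/(n1−3) + 1/(n2−3)) = √(1/19 + 1/250) = √(0.0526316 + 0.0040000) = √0.0566316 = 0.237974
z = (z1 − z2)/SE = (0.181983 − 1.127029) / 0.237974 = -0.945046 / 0.237974 = -3.971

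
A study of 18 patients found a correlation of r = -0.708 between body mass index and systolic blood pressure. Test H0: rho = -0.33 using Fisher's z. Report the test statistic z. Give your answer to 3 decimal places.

Fisher z: atanh(-0.708) = -0.883162, atanh(-0.33) = -0.342828
z = (z_r − z_0)·√(n−3) = (-0.883162 − (-0.342828))·√15 = -0.540334 · 3.872983 = -2.093

-2.093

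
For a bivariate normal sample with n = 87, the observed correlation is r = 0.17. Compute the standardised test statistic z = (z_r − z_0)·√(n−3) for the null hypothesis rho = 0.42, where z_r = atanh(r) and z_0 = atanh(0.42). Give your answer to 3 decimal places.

Fisher z: atanh(0.17) = 0.171667, atanh(0.42) = 0.447692
z = (z_r − z_0)·√(n−3) = (0.171667 − 0.447692)·√84 = -0.276025 · 9.165151 = -2.530

-2.530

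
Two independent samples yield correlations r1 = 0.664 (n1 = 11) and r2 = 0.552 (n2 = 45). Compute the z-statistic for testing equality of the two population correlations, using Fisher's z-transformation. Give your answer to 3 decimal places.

0.463

z1 = atanh(0.664) = 0.799934,  z2 = atanh(0.552) = 0.621253
SE = √(1/(n1−3) + 1/(n2−3)) = √(1/8 + 1/42) = √(0.1250000 + 0.0238095) = √0.1488095 = 0.385758
z = (z1 − z2)/SE = (0.799934 − 0.621253) / 0.385758 = 0.178681 / 0.385758 = 0.463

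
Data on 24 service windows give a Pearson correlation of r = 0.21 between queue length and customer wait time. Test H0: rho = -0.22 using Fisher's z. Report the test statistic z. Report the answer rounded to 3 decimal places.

2.002

z_r = atanh(0.21) = 0.213171,  z_0 = atanh(-0.22) = -0.223656
SE = 1/√(n−3) = 1/√21 = 0.218218
z = (z_r − z_0)/SE = (0.213171 − (-0.223656)) / 0.218218 = 0.436827 / 0.218218 = 2.002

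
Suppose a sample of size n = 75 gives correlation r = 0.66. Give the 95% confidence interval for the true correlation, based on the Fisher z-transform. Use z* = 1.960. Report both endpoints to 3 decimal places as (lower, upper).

z_r = atanh(0.66) = 0.792814;  SE = 1/√(n−3) = 1/√72 = 0.117851
z-limits: 0.792814 ± 1.960·0.117851 = 0.792814 ± 0.230988 = [0.561826, 1.023802]
ρ-limits: (tanh 0.561826, tanh 1.023802) = (0.509, 0.771)

(0.509, 0.771)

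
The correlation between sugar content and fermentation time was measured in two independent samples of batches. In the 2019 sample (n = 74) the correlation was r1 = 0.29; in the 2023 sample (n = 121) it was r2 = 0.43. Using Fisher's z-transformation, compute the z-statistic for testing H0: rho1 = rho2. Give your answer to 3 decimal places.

Fisher z-transforms: z1 = atanh(0.29) = 0.298566, z2 = atanh(0.43) = 0.459897; difference d = -0.161331
Var(d) = 1/71 + 1/118 = 0.0140845 + 0.0084746 = 0.0225591
z = d/√Var(d) = -0.161331 / √0.0225591 = -0.161331 / 0.150197 = -1.074

-1.074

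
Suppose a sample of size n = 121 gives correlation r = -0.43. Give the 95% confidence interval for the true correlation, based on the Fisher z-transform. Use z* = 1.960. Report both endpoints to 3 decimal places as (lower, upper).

Fisher z: z_r = atanh(r) = ½·ln((1+(-0.43))/(1−(-0.43))) = -0.459897
SE(z) = 1/√(n−3) = 1/√118 = 0.092057
95% ⇒ z* = 1.960; margin = 1.960·0.092057 = 0.180432
CI on z-scale: (-0.640329, -0.279465)
Back-transform: tanh(-0.640329) = -0.565124, tanh(-0.279465) = -0.272410

(-0.565, -0.272)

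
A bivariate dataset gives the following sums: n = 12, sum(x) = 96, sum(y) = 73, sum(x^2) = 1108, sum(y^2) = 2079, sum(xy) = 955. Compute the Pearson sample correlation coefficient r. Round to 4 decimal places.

0.4976

S_xy = nΣxy − ΣxΣy = 12·955 − 96·73 = 11460 − 7008 = 4452
S_xx = nΣx² − (Σx)² = 12·1108 − 96² = 13296 − 9216 = 4080
S_yy = nΣy² − (Σy)² = 12·2079 − 73² = 24948 − 5329 = 19619
r = S_xy / √(S_xx·S_yy) = 4452 / √(4080·19619) = 4452 / √80045520 = 4452 / 8946.8162 = 0.4976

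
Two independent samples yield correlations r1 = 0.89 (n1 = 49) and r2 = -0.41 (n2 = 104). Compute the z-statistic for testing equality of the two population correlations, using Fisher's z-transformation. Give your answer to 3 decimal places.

10.443

Fisher z-transforms: z1 = atanh(0.89) = 1.421926, z2 = atanh(-0.41) = -0.435611; difference d = 1.857537
Var(d) = 1/46 + 1/101 = 0.0217391 + 0.0099010 = 0.0316401
z = d/√Var(d) = 1.857537 / √0.0316401 = 1.857537 / 0.177877 = 10.443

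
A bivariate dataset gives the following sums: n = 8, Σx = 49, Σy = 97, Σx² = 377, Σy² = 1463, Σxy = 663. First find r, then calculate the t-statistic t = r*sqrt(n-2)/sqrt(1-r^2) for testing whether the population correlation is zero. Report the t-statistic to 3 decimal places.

S_xy = nΣxy − ΣxΣy = 8·663 − 49·97 = 5304 − 4753 = 551
S_xx = nΣx² − (Σx)² = 8·377 − 49² = 3016 − 2401 = 615
S_yy = nΣy² − (Σy)² = 8·1463 − 97² = 11704 − 9409 = 2295
r = S_xy / √(S_xx·S_yy) = 551 / √(615·2295) = 551 / √1411425 = 551 / 1188.0341 = 0.4638
t = r·√(n−2)/√(1−r²) = 0.4638·√6 / √(1−0.215110) = 1.136073 / 0.885940 = 1.282

1.282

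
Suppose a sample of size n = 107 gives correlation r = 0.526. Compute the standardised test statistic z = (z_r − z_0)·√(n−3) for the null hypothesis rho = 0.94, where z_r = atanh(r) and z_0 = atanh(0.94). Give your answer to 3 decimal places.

Fisher z: atanh(0.526) = 0.584599, atanh(0.94) = 1.738049
z = (z_r − z_0)·√(n−3) = (0.584599 − 1.738049)·√104 = -1.153450 · 10.198039 = -11.763

-11.763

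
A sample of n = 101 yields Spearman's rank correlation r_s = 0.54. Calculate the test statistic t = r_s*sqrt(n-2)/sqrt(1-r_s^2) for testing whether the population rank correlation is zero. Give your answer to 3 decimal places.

6.384

t = r_s·√(n−2) / √(1−r_s²) with r_s = 0.54, n = 101
  = 0.54·√99 / √(1 − 0.2916)
  = 0.54·9.949874 / 0.841665
  = 5.372932 / 0.841665 = 6.384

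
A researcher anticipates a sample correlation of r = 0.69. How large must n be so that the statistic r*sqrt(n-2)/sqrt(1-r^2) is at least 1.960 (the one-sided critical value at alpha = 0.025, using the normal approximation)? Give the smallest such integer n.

7

r√(n−2)/√(1−r²) ≥ 1.960  ⇔  n−2 ≥ (1.960)²·(1−r²)/r²
(1−r²)/r² = (1−0.4761)/0.4761 = 1.1004
n ≥ 2 + 3.8416·1.1004 = 2 + 4.2273 = 6.2273
⌈6.2273⌉ = 7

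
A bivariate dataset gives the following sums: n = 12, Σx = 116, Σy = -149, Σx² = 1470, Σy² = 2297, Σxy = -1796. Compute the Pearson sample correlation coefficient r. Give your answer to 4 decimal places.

Numerator: nΣxy − (Σx)(Σy) = 12·(-1796) − (116)(-149) = -4268
Denominator: √[(nΣx²−(Σx)²)(nΣy²−(Σy)²)]
  nΣx²−(Σx)² = 12·1470 − 13456 = 4184;  nΣy²−(Σy)² = 12·2297 − 22201 = 5363
  √(4184·5363) = √22438792 = 4736.9602
r = -4268 / 4736.9602 = -0.9010

-0.9010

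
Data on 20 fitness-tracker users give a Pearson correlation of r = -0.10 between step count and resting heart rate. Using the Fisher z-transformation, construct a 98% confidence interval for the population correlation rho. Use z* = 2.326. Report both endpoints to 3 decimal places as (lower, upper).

z_r = atanh(-0.10) = -0.100335;  SE = 1/√(n−3) = 1/√17 = 0.242536
z-limits: -0.100335 ± 2.326·0.242536 = -0.100335 ± 0.564139 = [-0.664474, 0.463804]
ρ-limits: (tanh -0.664474, tanh 0.463804) = (-0.581, 0.433)

(-0.581, 0.433)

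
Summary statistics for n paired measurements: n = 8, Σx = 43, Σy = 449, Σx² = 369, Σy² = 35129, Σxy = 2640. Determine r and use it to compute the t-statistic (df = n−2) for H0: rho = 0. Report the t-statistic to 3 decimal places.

S_xy = nΣxy − ΣxΣy = 8·2640 − 43·449 = 21120 − 19307 = 1813
S_xx = nΣx² − (Σx)² = 8·369 − 43² = 2952 − 1849 = 1103
S_yy = nΣy² − (Σy)² = 8·35129 − 449² = 281032 − 201601 = 79431
r = S_xy / √(S_xx·S_yy) = 1813 / √(1103·79431) = 1813 / √87612393 = 1813 / 9360.1492 = 0.1937
t = r·√(n−2)/√(1−r²) = 0.1937·√6 / √(1−0.037520) = 0.474466 / 0.981061 = 0.484

0.484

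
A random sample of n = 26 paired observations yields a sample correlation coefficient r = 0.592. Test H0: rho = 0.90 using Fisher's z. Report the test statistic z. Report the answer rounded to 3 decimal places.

z_r = atanh(0.592) = 0.680740,  z_0 = atanh(0.90) = 1.472219
SE = 1/√(n−3) = 1/√23 = 0.208514
z = (z_r − z_0)/SE = (0.680740 − 1.472219) / 0.208514 = -0.791479 / 0.208514 = -3.796

-3.796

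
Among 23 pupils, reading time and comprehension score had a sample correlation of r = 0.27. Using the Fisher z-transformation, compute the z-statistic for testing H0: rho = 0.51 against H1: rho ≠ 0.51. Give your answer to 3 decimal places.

z_r = atanh(0.27) = 0.276864,  z_0 = atanh(0.51) = 0.562730
SE = 1/√(n−3) = 1/√20 = 0.223607
z = (z_r − z_0)/SE = (0.276864 − 0.562730) / 0.223607 = -0.285866 / 0.223607 = -1.278

-1.278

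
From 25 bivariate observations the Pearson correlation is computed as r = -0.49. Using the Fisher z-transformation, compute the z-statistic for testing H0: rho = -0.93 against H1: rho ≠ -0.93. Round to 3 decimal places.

5.264

Fisher z: atanh(-0.49) = -0.536060, atanh(-0.93) = -1.658390
z = (z_r − z_0)·√(n−3) = (-0.536060 − (-1.658390))·√22 = 1.122330 · 4.690416 = 5.264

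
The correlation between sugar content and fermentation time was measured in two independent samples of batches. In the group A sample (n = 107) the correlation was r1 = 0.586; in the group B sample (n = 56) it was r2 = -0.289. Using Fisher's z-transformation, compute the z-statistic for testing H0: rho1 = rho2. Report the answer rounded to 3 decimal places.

5.742

Fisher z-transforms: z1 = atanh(0.586) = 0.671552, z2 = atanh(-0.289) = -0.297475; difference d = 0.969027
Var(d) = 1/104 + 1/53 = 0.0096154 + 0.0188679 = 0.0284833
z = d/√Var(d) = 0.969027 / √0.0284833 = 0.969027 / 0.168770 = 5.742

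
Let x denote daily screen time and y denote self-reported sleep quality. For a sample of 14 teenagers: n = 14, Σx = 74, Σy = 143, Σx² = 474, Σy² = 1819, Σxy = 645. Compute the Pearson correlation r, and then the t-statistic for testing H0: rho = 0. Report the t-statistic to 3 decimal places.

-2.911

S_xy = nΣxy − ΣxΣy = 14·645 − 74·143 = 9030 − 10582 = -1552
S_xx = nΣx² − (Σx)² = 14·474 − 74² = 6636 − 5476 = 1160
S_yy = nΣy² − (Σy)² = 14·1819 − 143² = 25466 − 20449 = 5017
r = S_xy / √(S_xx·S_yy) = -1552 / √(1160·5017) = -1552 / √5819720 = -1552 / 2412.4096 = -0.6433
t = r·√(n−2)/√(1−r²) = -0.6433·√12 / √(1−0.413835) = -2.228457 / 0.765614 = -2.911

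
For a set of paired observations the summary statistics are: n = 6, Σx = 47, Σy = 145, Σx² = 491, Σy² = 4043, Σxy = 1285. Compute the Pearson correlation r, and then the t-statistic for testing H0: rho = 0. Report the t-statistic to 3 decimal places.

S_xy = nΣxy − ΣxΣy = 6·1285 − 47·145 = 7710 − 6815 = 895
S_xx = nΣx² − (Σx)² = 6·491 − 47² = 2946 − 2209 = 737
S_yy = nΣy² − (Σy)² = 6·4043 − 145² = 24258 − 21025 = 3233
r = S_xy / √(S_xx·S_yy) = 895 / √(737·3233) = 895 / √2382721 = 895 / 1543.6065 = 0.5798
t = r·√(n−2)/√(1−r²) = 0.5798·√4 / √(1−0.336168) = 1.159600 / 0.814759 = 1.423

1.423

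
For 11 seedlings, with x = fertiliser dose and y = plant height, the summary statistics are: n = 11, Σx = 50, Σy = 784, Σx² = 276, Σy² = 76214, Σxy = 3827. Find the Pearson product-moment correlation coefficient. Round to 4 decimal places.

S_xy = nΣxy − ΣxΣy = 11·3827 − 50·784 = 42097 − 39200 = 2897
S_xx = nΣx² − (Σx)² = 11·276 − 50² = 3036 − 2500 = 536
S_yy = nΣy² − (Σy)² = 11·76214 − 784² = 838354 − 614656 = 223698
r = S_xy / √(S_xx·S_yy) = 2897 / √(536·223698) = 2897 / √119902128 = 2897 / 10949.9830 = 0.2646

0.2646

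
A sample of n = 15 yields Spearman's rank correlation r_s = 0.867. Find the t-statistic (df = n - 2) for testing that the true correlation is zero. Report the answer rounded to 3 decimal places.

6.273

1 − r_s² = 1 − 0.751689 = 0.248311;  √(1−r_s²) = 0.498308
√(n−2) = √13 = 3.605551
t = r_s·√(n−2)/√(1−r_s²) = 0.867 · 3.605551 / 0.498308 = 6.273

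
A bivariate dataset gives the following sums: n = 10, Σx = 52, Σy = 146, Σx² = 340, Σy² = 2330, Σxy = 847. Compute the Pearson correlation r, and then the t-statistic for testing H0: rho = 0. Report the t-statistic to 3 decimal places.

3.180

Numerator: nΣxy − (Σx)(Σy) = 10·847 − (52)(146) = 878
Denominator: √[(nΣx²−(Σx)²)(nΣy²−(Σy)²)]
  nΣx²−(Σx)² = 10·340 − 2704 = 696;  nΣy²−(Σy)² = 10·2330 − 21316 = 1984
  √(696·1984) = √1380864 = 1175.1017
r = 878 / 1175.1017 = 0.7472
t = r·√(n−2)/√(1−r²) = 0.7472·√8 / √(1−0.558308) = 2.113401 / 0.664599 = 3.180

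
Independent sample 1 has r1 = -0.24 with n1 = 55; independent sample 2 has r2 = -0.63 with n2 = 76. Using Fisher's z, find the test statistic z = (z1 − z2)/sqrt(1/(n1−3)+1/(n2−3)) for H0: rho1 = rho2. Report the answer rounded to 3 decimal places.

2.737

z1 = atanh(-0.24) = -0.244774,  z2 = atanh(-0.63) = -0.741416
SE = √(1/(n1−3) + 1/(n2−3)) = √(1/52 + 1/73) = √(0.0192308 + 0.0136986) = √0.0329294 = 0.181465
z = (z1 − z2)/SE = (-0.244774 − (-0.741416)) / 0.181465 = 0.496642 / 0.181465 = 2.737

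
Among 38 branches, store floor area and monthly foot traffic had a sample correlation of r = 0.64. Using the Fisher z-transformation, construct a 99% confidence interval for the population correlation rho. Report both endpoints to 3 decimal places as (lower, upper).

(0.312, 0.832)

Fisher z: z_r = atanh(r) = ½·ln((1+0.64)/(1−0.64)) = 0.758174
SE(z) = 1/√(n−3) = 1/√35 = 0.169031
99% ⇒ z* = 2.576; margin = 2.576·0.169031 = 0.435424
CI on z-scale: (0.322750, 1.193598)
Back-transform: tanh(0.322750) = 0.311991, tanh(1.193598) = 0.831691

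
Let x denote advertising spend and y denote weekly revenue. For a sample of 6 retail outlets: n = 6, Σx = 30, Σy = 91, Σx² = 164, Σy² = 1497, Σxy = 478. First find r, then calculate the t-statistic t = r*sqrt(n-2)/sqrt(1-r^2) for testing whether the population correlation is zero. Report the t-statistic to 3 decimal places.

S_xy = nΣxy − ΣxΣy = 6·478 − 30·91 = 2868 − 2730 = 138
S_xx = nΣx² − (Σx)² = 6·164 − 30² = 984 − 900 = 84
S_yy = nΣy² − (Σy)² = 6·1497 − 91² = 8982 − 8281 = 701
r = S_xy / √(S_xx·S_yy) = 138 / √(84·701) = 138 / √58884 = 138 / 242.6603 = 0.5687
t = r·√(n−2)/√(1−r²) = 0.5687·√4 / √(1−0.323420) = 1.137400 / 0.822545 = 1.383

1.383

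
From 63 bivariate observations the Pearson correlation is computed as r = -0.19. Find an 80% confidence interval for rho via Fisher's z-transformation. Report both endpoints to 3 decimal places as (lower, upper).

Fisher z: z_r = atanh(r) = ½·ln((1+(-0.19))/(1−(-0.19))) = -0.192337
SE(z) = 1/√(n−3) = 1/√60 = 0.129099
80% ⇒ z* = 1.282; margin = 1.282·0.129099 = 0.165505
CI on z-scale: (-0.357842, -0.026832)
Back-transform: tanh(-0.357842) = -0.343312, tanh(-0.026832) = -0.026826

(-0.343, -0.027)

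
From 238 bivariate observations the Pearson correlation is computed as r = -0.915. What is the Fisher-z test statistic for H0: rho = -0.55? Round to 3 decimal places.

-14.395

z_r = atanh(-0.915) = -1.557411,  z_0 = atanh(-0.55) = -0.618381
SE = 1/√(n−3) = 1/√235 = 0.065233
z = (z_r − z_0)/SE = (-1.557411 − (-0.618381)) / 0.065233 = -0.939030 / 0.065233 = -14.395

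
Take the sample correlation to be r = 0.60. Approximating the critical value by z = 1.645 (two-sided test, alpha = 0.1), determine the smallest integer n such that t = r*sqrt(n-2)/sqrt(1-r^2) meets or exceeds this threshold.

7

r√(n−2)/√(1−r²) ≥ 1.645  ⇔  n−2 ≥ (1.645)²·(1−r²)/r²
(1−r²)/r² = (1−0.3600)/0.3600 = 1.7778
n ≥ 2 + 2.706025·1.7778 = 2 + 4.8108 = 6.8108
⌈6.8108⌉ = 7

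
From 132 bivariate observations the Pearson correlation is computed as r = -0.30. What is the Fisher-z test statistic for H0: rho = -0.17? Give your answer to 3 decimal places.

Fisher z: atanh(-0.30) = -0.309520, atanh(-0.17) = -0.171667
z = (z_r − z_0)·√(n−3) = (-0.309520 − (-0.171667))·√129 = -0.137853 · 11.357817 = -1.566

-1.566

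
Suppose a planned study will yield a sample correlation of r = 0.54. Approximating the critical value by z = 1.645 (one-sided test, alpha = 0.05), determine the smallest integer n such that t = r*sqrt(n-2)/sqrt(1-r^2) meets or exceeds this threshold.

9

Need r·√(n−2)/√(1−r²) ≥ 1.645
√(n−2) ≥ 1.645·√(1−0.2916) / 0.54 = 1.645·0.841665 / 0.54 = 2.5640
n−2 ≥ 6.5741  ⇒  n ≥ 8.5741
Smallest integer n = 9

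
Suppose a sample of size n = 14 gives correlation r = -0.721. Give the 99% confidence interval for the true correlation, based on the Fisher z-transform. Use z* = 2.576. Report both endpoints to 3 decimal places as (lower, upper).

z_r = atanh(-0.721) = -0.909725;  SE = 1/√(n−3) = 1/√11 = 0.301511
z-limits: -0.909725 ± 2.576·0.301511 = -0.909725 ± 0.776692 = [-1.686417, -0.133033]
ρ-limits: (tanh -1.686417, tanh -0.133033) = (-0.934, -0.132)

(-0.934, -0.132)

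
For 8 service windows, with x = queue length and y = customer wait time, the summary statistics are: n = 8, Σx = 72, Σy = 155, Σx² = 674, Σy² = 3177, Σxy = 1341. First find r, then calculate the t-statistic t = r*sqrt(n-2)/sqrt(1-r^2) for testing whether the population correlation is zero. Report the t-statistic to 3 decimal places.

-3.302

S_xy = nΣxy − ΣxΣy = 8·1341 − 72·155 = 10728 − 11160 = -432
S_xx = nΣx² − (Σx)² = 8·674 − 72² = 5392 − 5184 = 208
S_yy = nΣy² − (Σy)² = 8·3177 − 155² = 25416 − 24025 = 1391
r = S_xy / √(S_xx·S_yy) = -432 / √(208·1391) = -432 / √289328 = -432 / 537.8922 = -0.8031
t = r·√(n−2)/√(1−r²) = -0.8031·√6 / √(1−0.644970) = -1.967185 / 0.595844 = -3.302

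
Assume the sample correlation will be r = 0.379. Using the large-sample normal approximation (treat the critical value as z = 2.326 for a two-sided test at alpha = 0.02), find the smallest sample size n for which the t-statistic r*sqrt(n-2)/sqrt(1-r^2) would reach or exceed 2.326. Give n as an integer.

Need r·√(n−2)/√(1−r²) ≥ 2.326
√(n−2) ≥ 2.326·√(1−0.143641) / 0.379 = 2.326·0.925397 / 0.379 = 5.6793
n−2 ≥ 32.2544  ⇒  n ≥ 34.2544
Smallest integer n = 35

35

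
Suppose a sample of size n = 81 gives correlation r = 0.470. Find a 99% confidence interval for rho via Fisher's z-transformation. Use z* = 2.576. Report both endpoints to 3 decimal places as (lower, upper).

z_r = atanh(0.470) = 0.510070;  SE = 1/√(n−3) = 1/√78 = 0.113228
z-limits: 0.510070 ± 2.576·0.113228 = 0.510070 ± 0.291675 = [0.218395, 0.801745]
ρ-limits: (tanh 0.218395, tanh 0.801745) = (0.215, 0.665)

(0.215, 0.665)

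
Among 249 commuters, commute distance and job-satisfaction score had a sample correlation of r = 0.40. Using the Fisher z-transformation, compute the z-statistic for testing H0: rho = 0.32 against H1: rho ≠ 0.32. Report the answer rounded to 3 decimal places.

1.443

Fisher z: atanh(0.40) = 0.423649, atanh(0.32) = 0.331647
z = (z_r − z_0)·√(n−3) = (0.423649 − 0.331647)·√246 = 0.092002 · 15.684387 = 1.443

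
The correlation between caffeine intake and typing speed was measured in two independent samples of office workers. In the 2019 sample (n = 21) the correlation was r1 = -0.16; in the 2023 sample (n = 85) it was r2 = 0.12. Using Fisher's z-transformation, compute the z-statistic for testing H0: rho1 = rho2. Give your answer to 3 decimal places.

-1.083

z1 = atanh(-0.16) = -0.161387,  z2 = atanh(0.12) = 0.120581
SE = √(1/(n1−3) + 1/(n2−3)) = √(1/18 + 1/82) = √(0.0555556 + 0.0121951) = √0.0677507 = 0.260290
z = (z1 − z2)/SE = (-0.161387 − 0.120581) / 0.260290 = -0.281968 / 0.260290 = -1.083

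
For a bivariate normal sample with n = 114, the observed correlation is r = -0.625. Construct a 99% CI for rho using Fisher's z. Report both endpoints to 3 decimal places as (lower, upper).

(-0.752, -0.453)

Fisher z: z_r = atanh(r) = ½·ln((1+(-0.625))/(1−(-0.625))) = -0.733169
SE(z) = 1/√(n−3) = 1/√111 = 0.094916
99% ⇒ z* = 2.576; margin = 2.576·0.094916 = 0.244504
CI on z-scale: (-0.977673, -0.488665)
Back-transform: tanh(-0.977673) = -0.752057, tanh(-0.488665) = -0.453156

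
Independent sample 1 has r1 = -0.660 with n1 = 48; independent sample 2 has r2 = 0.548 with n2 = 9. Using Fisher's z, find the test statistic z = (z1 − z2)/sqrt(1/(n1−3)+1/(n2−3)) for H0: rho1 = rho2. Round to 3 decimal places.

-3.240

Fisher z-transforms: z1 = atanh(-0.660) = -0.792814, z2 = atanh(0.548) = 0.615518; difference d = -1.408332
Var(d) = 1/45 + 1/6 = 0.0222222 + 0.1666667 = 0.1888889
z = d/√Var(d) = -1.408332 / √0.1888889 = -1.408332 / 0.434614 = -3.240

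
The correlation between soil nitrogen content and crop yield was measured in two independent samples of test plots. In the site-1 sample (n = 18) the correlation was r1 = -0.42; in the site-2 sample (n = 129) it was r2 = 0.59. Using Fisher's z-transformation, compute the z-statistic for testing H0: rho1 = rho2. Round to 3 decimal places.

-4.120

z1 = atanh(-0.42) = -0.447692,  z2 = atanh(0.59) = 0.677666
SE = √(1/(n1−3) + 1/(n2−3)) = √(1/15 + 1/126) = √(0.0666667 + 0.0079365) = √0.0746032 = 0.273136
z = (z1 − z2)/SE = (-0.447692 − 0.677666) / 0.273136 = -1.125358 / 0.273136 = -4.120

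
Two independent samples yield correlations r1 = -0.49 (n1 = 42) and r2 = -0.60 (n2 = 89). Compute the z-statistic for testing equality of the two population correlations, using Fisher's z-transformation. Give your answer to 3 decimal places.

0.814

z1 = atanh(-0.49) = -0.536060,  z2 = atanh(-0.60) = -0.693147
SE = √(1/(n1−3) + 1/(n2−3)) = √(1/39 + 1/86) = √(0.0256410 + 0.0116279) = √0.0372689 = 0.193052
z = (z1 − z2)/SE = (-0.536060 − (-0.693147)) / 0.193052 = 0.157087 / 0.193052 = 0.814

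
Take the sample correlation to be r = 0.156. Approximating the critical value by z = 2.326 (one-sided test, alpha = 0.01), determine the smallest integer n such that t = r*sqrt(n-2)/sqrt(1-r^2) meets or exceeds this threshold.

219

r√(n−2)/√(1−r²) ≥ 2.326  ⇔  n−2 ≥ (2.326)²·(1−r²)/r²
(1−r²)/r² = (1−0.024336)/0.024336 = 40.0914
n ≥ 2 + 5.410276·40.0914 = 2 + 216.9055 = 218.9055
⌈218.9055⌉ = 219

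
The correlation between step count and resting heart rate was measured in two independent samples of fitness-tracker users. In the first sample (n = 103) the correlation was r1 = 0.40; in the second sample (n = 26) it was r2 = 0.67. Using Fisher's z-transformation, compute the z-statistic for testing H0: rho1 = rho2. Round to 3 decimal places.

-1.674

Fisher z-transforms: z1 = atanh(0.40) = 0.423649, z2 = atanh(0.67) = 0.810743; difference d = -0.387094
Var(d) = 1/100 + 1/23 = 0.0100000 + 0.0434783 = 0.0534783
z = d/√Var(d) = -0.387094 / √0.0534783 = -0.387094 / 0.231254 = -1.674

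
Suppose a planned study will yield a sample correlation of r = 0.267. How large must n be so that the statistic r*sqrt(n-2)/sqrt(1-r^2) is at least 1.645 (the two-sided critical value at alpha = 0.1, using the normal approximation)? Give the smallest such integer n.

r√(n−2)/√(1−r²) ≥ 1.645  ⇔  n−2 ≥ (1.645)²·(1−r²)/r²
(1−r²)/r² = (1−0.071289)/0.071289 = 13.0274
n ≥ 2 + 2.706025·13.0274 = 2 + 35.2525 = 37.2525
⌈37.2525⌉ = 38

38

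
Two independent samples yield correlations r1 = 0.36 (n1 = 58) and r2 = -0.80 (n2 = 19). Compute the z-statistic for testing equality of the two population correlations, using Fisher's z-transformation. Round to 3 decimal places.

5.195

z1 = atanh(0.36) = 0.376886,  z2 = atanh(-0.80) = -1.098612
SE = √(1/(n1−3) + 1/(n2−3)) = √(1/55 + 1/16) = √(0.0181818 + 0.0625000) = √0.0806818 = 0.284045
z = (z1 − z2)/SE = (0.376886 − (-1.098612)) / 0.284045 = 1.475498 / 0.284045 = 5.195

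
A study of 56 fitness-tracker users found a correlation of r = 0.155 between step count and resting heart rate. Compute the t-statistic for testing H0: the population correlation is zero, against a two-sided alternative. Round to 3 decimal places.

1 − r² = 1 − 0.024025 = 0.975975;  √(1−r²) = 0.987914
√(n−2) = √54 = 7.348469
t = r·√(n−2)/√(1−r²) = 0.155 · 7.348469 / 0.987914 = 1.153

1.153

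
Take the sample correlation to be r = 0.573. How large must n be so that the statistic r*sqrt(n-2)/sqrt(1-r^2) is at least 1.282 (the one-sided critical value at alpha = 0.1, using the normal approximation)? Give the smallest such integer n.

r√(n−2)/√(1−r²) ≥ 1.282  ⇔  n−2 ≥ (1.282)²·(1−r²)/r²
(1−r²)/r² = (1−0.328329)/0.328329 = 2.0457
n ≥ 2 + 1.643524·2.0457 = 2 + 3.3622 = 5.3622
⌈5.3622⌉ = 6

6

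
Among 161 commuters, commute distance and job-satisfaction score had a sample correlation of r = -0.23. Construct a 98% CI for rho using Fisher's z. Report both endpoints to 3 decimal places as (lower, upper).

(-0.396, -0.049)

Fisher z: z_r = atanh(r) = ½·ln((1+(-0.23))/(1−(-0.23))) = -0.234189
SE(z) = 1/√(n−3) = 1/√158 = 0.079556
98% ⇒ z* = 2.326; margin = 2.326·0.079556 = 0.185047
CI on z-scale: (-0.419236, -0.049142)
Back-transform: tanh(-0.419236) = -0.396287, tanh(-0.049142) = -0.049102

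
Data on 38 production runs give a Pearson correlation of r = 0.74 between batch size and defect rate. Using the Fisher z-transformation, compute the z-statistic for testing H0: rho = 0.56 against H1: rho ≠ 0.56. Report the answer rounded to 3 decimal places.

1.879

Fisher z: atanh(0.74) = 0.950479, atanh(0.56) = 0.632833
z = (z_r − z_0)·√(n−3) = (0.950479 − 0.632833)·√35 = 0.317646 · 5.916080 = 1.879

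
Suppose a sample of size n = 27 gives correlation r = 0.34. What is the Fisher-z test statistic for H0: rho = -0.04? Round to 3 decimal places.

1.931

Fisher z: atanh(0.34) = 0.354093, atanh(-0.04) = -0.040021
z = (z_r − z_0)·√(n−3) = (0.354093 − (-0.040021))·√24 = 0.394114 · 4.898979 = 1.931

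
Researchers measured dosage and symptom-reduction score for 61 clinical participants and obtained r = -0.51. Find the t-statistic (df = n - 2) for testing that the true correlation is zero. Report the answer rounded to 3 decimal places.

-4.554

t = r·√(n−2) / √(1−r²) with r = -0.51, n = 61
  = -0.51·√59 / √(1 − 0.2601)
  = -0.51·7.681146 / 0.860174
  = -3.917384 / 0.860174 = -4.554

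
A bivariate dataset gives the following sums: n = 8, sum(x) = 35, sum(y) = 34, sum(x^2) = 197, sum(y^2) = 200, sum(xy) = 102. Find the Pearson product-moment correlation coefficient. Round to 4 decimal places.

-0.9474

Numerator: nΣxy − (Σx)(Σy) = 8·102 − (35)(34) = -374
Denominator: √[(nΣx²−(Σx)²)(nΣy²−(Σy)²)]
  nΣx²−(Σx)² = 8·197 − 1225 = 351;  nΣy²−(Σy)² = 8·200 − 1156 = 444
  √(351·444) = √155844 = 394.7708
r = -374 / 394.7708 = -0.9474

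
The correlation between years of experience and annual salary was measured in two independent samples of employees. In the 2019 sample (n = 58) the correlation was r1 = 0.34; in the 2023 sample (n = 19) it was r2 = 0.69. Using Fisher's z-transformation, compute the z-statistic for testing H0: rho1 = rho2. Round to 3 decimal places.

Fisher z-transforms: z1 = atanh(0.34) = 0.354093, z2 = atanh(0.69) = 0.847956; difference d = -0.493863
Var(d) = 1/55 + 1/16 = 0.0181818 + 0.0625000 = 0.0806818
z = d/√Var(d) = -0.493863 / √0.0806818 = -0.493863 / 0.284045 = -1.739

-1.739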